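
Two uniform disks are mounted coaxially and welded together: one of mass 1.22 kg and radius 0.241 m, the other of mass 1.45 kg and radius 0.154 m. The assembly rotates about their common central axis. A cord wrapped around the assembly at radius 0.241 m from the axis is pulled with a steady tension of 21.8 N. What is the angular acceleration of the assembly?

I = ½M₁R₁² + ½M₂R₂² = ½(1.22)(0.241)² + ½(1.45)(0.154)² = 0.05262 kg·m².
τ = F r = (21.8)(0.241) = 5.254 N·m.
α = τ/I = 5.254/0.05262 = 99.84 rad/s².

α ≈ 99.8 rad/s²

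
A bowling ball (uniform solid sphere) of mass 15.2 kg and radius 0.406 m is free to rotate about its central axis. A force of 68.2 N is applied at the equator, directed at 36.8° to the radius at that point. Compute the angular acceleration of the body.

α ≈ 16.6 rad/s²

I = (2/5)MR² = (2/5)(15.2)(0.406)² = 1.002 kg·m².
Only the tangential component produces torque: τ = F R sinθ = (68.2)(0.406) sin 36.8° = 16.59 N·m.
From τ = Iα: α = 16.59/1.002 = 16.55 rad/s².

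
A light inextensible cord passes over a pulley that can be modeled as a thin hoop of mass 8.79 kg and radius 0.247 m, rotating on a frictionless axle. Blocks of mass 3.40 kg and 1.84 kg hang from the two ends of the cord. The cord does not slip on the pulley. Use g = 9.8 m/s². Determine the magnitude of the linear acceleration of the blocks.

a ≈ 1.09 m/s²

I = MR² = (8.79)(0.247)² = 0.5363 kg·m².
Heavier block: m₁g − T₁ = m₁a. Lighter block: T₂ − m₂g = m₂a.
Pulley: (T₁ − T₂)R = Iα = I(a/R), so T₁ − T₂ = (I/R²)a = 1·M_p a = 8.790·a.
Adding the three: (m₁ − m₂)g = (m₁ + m₂ + 8.790)a, so a = (3.40 − 1.84)(9.8)/(3.40 + 1.84 + 8.790) = 1.090 m/s².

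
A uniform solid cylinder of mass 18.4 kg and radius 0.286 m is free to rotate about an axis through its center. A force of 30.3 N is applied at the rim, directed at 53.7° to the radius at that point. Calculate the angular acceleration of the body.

α ≈ 9.28 rad/s²

I = ½MR² = (1/2)(18.4)(0.286)² = 0.7525 kg·m².
Only the tangential component produces torque: τ = F R sinθ = (30.3)(0.286) sin 53.7° = 6.984 N·m.
From τ = Iα: α = 6.984/0.7525 = 9.281 rad/s².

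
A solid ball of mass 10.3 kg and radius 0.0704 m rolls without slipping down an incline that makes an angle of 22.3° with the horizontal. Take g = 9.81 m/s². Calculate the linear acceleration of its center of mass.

Translation along the incline: Mg sinθ − f = Ma.
Rotation about the center: fR = Iα with I = (2/5)MR². No-slip gives a = αR, so f = (I/R²)a = (2/5)M a.
Substituting: Mg sinθ = (1 + 0.4000)Ma, so a = g sinθ/(1 + 0.4000) = (9.81) sin 22.3° / 1.400 = 2.659 m/s².

a ≈ 2.66 m/s²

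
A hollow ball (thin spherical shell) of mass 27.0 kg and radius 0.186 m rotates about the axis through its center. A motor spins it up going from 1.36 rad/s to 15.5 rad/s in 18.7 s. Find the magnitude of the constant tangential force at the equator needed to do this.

F ≈ 2.53 N

I = (2/3)MR² = (2/3)(27.0)(0.186)² = 0.6227 kg·m².
α = Δω/Δt = (15.5 − 1.36)/18.7 = 0.7561 rad/s².
The required torque is τ = Iα = (0.6227)(0.7561) = 0.4709 N·m.
A tangential force at the equator gives τ = FR, so F = τ/R = 0.4709/0.186 = 2.532 N.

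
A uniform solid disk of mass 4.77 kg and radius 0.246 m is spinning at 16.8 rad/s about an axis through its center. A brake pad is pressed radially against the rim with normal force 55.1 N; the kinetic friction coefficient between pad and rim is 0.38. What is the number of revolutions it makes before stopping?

I = ½MR² = (1/2)(4.77)(0.246)² = 0.1443 kg·m².
Friction force f = μN = (0.38)(55.1) = 20.94 N at the rim; torque magnitude τ = fR = 5.151 N·m, opposing ω.
|α| = τ/I = 5.151/0.1443 = 35.69 rad/s² (deceleration).
ω² = ω₀² − 2|α|θ with ω = 0 ⇒ θ = ω₀²/(2|α|) = 3.954 rad = 0.6294 rev.

≈ 0.629 revolutions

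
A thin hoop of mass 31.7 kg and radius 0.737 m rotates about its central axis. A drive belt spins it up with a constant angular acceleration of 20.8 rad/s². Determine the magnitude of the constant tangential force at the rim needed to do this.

F ≈ 486 N

I = MR² = (31.7)(0.737)² = 17.22 kg·m².
The required torque is τ = Iα = (17.22)(20.80) = 358.1 N·m.
A tangential force at the rim gives τ = FR, so F = τ/R = 358.1/0.737 = 485.9 N.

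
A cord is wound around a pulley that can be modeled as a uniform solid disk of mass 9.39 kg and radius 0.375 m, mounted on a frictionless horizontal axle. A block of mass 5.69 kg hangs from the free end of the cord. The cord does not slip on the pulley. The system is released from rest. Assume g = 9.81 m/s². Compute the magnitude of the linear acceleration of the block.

I = ½MR² = (1/2)(9.39)(0.375)² = 0.6602 kg·m².
Block: mg − T = ma. Pulley: TR = Iα. No-slip: a = αR, so T = (I/R²)a = 4.695·a.
Then mg = (m + 4.695)a, so a = (5.69)(9.81)/(5.69 + 4.695) = 5.375 m/s².

a ≈ 5.37 m/s²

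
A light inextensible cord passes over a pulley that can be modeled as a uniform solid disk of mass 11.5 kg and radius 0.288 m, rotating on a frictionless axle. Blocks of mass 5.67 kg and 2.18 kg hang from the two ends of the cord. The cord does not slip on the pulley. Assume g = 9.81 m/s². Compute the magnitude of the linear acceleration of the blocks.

a ≈ 2.52 m/s²

I = ½MR² = (1/2)(11.5)(0.288)² = 0.4769 kg·m².
Heavier block: m₁g − T₁ = m₁a. Lighter block: T₂ − m₂g = m₂a.
Pulley: (T₁ − T₂)R = Iα = I(a/R), so T₁ − T₂ = (I/R²)a = (1/2)M_p a = 5.750·a.
Adding the three: (m₁ − m₂)g = (m₁ + m₂ + 5.750)a, so a = (5.67 − 2.18)(9.81)/(5.67 + 2.18 + 5.750) = 2.517 m/s².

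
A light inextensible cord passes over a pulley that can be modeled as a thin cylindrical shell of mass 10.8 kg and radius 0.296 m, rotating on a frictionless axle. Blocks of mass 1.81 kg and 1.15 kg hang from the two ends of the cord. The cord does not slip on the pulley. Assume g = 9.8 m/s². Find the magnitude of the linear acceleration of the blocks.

a ≈ 0.470 m/s²

I = MR² = (10.8)(0.296)² = 0.9463 kg·m².
Heavier block: m₁g − T₁ = m₁a. Lighter block: T₂ − m₂g = m₂a.
Pulley: (T₁ − T₂)R = Iα = I(a/R), so T₁ − T₂ = (I/R²)a = 1·M_p a = 10.80·a.
Adding the three: (m₁ − m₂)g = (m₁ + m₂ + 10.80)a, so a = (1.81 − 1.15)(9.8)/(1.81 + 1.15 + 10.80) = 0.4701 m/s².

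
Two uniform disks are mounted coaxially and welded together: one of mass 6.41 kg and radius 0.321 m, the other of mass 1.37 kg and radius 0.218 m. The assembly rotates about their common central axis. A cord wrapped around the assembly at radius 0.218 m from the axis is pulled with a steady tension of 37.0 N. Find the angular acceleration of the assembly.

I = ½M₁R₁² + ½M₂R₂² = ½(6.41)(0.321)² + ½(1.37)(0.218)² = 0.3628 kg·m².
τ = F r = (37.0)(0.218) = 8.066 N·m.
α = τ/I = 8.066/0.3628 = 22.23 rad/s².

α ≈ 22.2 rad/s²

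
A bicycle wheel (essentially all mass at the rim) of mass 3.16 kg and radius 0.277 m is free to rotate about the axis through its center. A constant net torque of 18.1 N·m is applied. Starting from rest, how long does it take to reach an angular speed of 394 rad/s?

I = MR² = (3.16)(0.277)² = 0.2425 kg·m².
α = τ/I = 18.1/0.2425 = 74.65 rad/s².
ω = αt ⇒ t = ω/α = 394/74.65 = 5.278 s.

t ≈ 5.28 s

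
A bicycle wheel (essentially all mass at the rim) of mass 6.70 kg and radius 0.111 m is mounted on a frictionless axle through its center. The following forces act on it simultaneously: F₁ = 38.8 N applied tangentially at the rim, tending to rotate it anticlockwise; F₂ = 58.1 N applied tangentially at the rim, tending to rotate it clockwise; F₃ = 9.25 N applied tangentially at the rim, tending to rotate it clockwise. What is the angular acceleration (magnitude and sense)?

I = MR² = (6.70)(0.111)² = 0.08255 kg·m².
Taking anticlockwise as positive: τ₁ = +(38.8)(0.111) = +4.307 N·m; τ₂ = −(58.1)(0.111) = −6.449 N·m; τ₃ = −(9.25)(0.111) = −1.027 N·m.
Net torque τ = -3.169 N·m.
α = τ/I = -3.169/0.08255 = -38.39 rad/s².

α ≈ 38.4 rad/s², clockwise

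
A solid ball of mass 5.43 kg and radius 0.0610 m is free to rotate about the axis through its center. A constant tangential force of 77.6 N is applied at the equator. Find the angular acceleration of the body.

I = (2/5)MR² = (2/5)(5.43)(0.0610)² = 0.008082 kg·m².
τ = F R = (77.6)(0.0610) = 4.734 N·m.
Newton's second law for rotation, τ = Iα, gives α = τ/I = 4.734/0.008082 = 585.7 rad/s².

α ≈ 586 rad/s²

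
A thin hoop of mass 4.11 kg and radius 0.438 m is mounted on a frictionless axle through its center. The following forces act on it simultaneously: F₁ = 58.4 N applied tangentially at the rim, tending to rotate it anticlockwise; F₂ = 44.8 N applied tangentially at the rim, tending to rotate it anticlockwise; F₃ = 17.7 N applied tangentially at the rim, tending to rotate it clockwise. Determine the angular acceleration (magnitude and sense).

I = MR² = (4.11)(0.438)² = 0.7885 kg·m².
Taking anticlockwise as positive: τ₁ = +(58.4)(0.438) = +25.58 N·m; τ₂ = +(44.8)(0.438) = +19.62 N·m; τ₃ = −(17.7)(0.438) = −7.753 N·m.
Net torque τ = 37.45 N·m.
α = τ/I = 37.45/0.7885 = 47.50 rad/s².

α ≈ 47.5 rad/s², anticlockwise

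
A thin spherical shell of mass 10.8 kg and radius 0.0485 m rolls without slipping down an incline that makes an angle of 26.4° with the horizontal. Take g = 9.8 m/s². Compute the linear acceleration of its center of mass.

Translation along the incline: Mg sinθ − f = Ma.
Rotation about the center: fR = Iα with I = (2/3)MR². No-slip gives a = αR, so f = (I/R²)a = (2/3)M a.
Substituting: Mg sinθ = (1 + 0.6667)Ma, so a = g sinθ/(1 + 0.6667) = (9.8) sin 26.4° / 1.667 = 2.614 m/s².

a ≈ 2.61 m/s²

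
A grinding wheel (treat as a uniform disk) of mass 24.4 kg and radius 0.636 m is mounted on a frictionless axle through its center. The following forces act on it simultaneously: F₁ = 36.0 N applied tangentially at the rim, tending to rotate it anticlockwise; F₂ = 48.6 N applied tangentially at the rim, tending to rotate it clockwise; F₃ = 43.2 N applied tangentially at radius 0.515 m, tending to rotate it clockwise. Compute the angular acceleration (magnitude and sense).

I = ½MR² = (1/2)(24.4)(0.636)² = 4.935 kg·m².
Taking anticlockwise as positive: τ₁ = +(36.0)(0.636) = +22.90 N·m; τ₂ = −(48.6)(0.636) = −30.91 N·m; τ₃ = −(43.2)(0.515) = −22.25 N·m.
Net torque τ = -30.26 N·m.
α = τ/I = -30.26/4.935 = -6.132 rad/s².

α ≈ 6.13 rad/s², clockwise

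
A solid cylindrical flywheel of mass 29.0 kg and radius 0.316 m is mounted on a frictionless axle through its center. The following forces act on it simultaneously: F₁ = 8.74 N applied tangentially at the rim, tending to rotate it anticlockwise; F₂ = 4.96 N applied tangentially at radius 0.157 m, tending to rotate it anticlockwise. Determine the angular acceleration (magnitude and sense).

α ≈ 2.45 rad/s², anticlockwise

I = ½MR² = (1/2)(29.0)(0.316)² = 1.448 kg·m².
Taking anticlockwise as positive: τ₁ = +(8.74)(0.316) = +2.762 N·m; τ₂ = +(4.96)(0.157) = +0.7787 N·m.
Net torque τ = 3.541 N·m.
α = τ/I = 3.541/1.448 = 2.445 rad/s².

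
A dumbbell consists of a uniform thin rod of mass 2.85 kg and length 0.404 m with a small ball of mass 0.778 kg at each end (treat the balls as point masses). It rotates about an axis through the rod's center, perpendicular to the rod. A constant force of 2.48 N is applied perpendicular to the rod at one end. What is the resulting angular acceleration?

I_rod = (1/12)ML² = (1/12)(2.85)(0.404)² = 0.03876 kg·m².
I_balls = 2·m·(L/2)² = 2(0.778)(0.2020)² = 0.06349 kg·m².
Total I = 0.1023 kg·m².
τ = F·(L/2) = (2.48)(0.202) = 0.5010 N·m.
α = τ/I = 0.5010/0.1023 = 4.899 rad/s².

α ≈ 4.90 rad/s²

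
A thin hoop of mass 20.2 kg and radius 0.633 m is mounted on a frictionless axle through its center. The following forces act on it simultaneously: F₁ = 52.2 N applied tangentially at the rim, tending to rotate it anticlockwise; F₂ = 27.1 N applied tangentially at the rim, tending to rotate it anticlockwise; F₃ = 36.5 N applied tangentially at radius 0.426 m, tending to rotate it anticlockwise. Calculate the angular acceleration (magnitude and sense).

I = MR² = (20.2)(0.633)² = 8.094 kg·m².
Taking anticlockwise as positive: τ₁ = +(52.2)(0.633) = +33.04 N·m; τ₂ = +(27.1)(0.633) = +17.15 N·m; τ₃ = +(36.5)(0.426) = +15.55 N·m.
Net torque τ = 65.75 N·m.
α = τ/I = 65.75/8.094 = 8.123 rad/s².

α ≈ 8.12 rad/s², anticlockwise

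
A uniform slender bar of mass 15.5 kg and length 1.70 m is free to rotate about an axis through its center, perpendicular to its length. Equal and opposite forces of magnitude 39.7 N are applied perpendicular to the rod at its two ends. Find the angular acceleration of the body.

I = (1/12)ML² = (1/12)(15.5)(1.70)² = 3.733 kg·m².
The couple gives τ = F·(L/2) + F·(L/2) = F L = (39.7)(1.70) = 67.49 N·m.
From τ = Iα: α = 67.49/3.733 = 18.08 rad/s².

α ≈ 18.1 rad/s²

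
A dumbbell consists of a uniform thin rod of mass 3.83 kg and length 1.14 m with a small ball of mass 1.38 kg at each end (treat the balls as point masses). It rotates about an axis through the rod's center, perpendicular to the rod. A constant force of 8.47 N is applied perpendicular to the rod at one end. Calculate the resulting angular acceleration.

I_rod = (1/12)ML² = (1/12)(3.83)(1.14)² = 0.4148 kg·m².
I_balls = 2·m·(L/2)² = 2(1.38)(0.5700)² = 0.8967 kg·m².
Total I = 1.312 kg·m².
τ = F·(L/2) = (8.47)(0.570) = 4.828 N·m.
α = τ/I = 4.828/1.312 = 3.681 rad/s².

α ≈ 3.68 rad/s²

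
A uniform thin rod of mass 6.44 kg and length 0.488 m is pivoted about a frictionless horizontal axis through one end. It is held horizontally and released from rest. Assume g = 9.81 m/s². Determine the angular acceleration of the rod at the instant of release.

About the pivot, I = (1/3)ML² = (1/3)(6.44)(0.488)² = 0.5112 kg·m².
The weight acts at the center, a distance L/2 = 0.2440 m from the pivot; τ = Mg(L/2) = 15.42 N·m.
α = τ/I = 15.42/0.5112 = 30.15 rad/s².

α ≈ 30.2 rad/s²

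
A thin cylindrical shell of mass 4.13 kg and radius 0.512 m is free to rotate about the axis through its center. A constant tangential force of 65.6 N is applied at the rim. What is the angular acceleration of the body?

α ≈ 31.0 rad/s²

I = MR² = (4.13)(0.512)² = 1.083 kg·m².
τ = F R = (65.6)(0.512) = 33.59 N·m.
From τ = Iα: α = 33.59/1.083 = 31.02 rad/s².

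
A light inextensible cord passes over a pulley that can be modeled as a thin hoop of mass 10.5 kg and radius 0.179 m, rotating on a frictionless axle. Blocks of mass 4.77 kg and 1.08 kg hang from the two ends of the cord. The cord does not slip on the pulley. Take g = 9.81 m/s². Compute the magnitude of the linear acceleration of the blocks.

a ≈ 2.21 m/s²

I = MR² = (10.5)(0.179)² = 0.3364 kg·m².
Heavier block: m₁g − T₁ = m₁a. Lighter block: T₂ − m₂g = m₂a.
Pulley: (T₁ − T₂)R = Iα = I(a/R), so T₁ − T₂ = (I/R²)a = 1·M_p a = 10.50·a.
Adding the three: (m₁ − m₂)g = (m₁ + m₂ + 10.50)a, so a = (4.77 − 1.08)(9.81)/(4.77 + 1.08 + 10.50) = 2.214 m/s².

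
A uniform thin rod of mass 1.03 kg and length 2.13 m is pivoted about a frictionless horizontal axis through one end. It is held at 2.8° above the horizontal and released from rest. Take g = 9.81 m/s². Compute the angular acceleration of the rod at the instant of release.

About the pivot, I = (1/3)ML² = (1/3)(1.03)(2.13)² = 1.558 kg·m².
The weight acts at the center, a distance L/2 = 1.065 m from the pivot; τ = Mg(L/2) cos 2.8° = 10.75 N·m.
α = τ/I = 10.75/1.558 = 6.900 rad/s².
(Equivalently α = (3g/(2L)) cos 2.8° = 6.900 rad/s².)

α ≈ 6.90 rad/s²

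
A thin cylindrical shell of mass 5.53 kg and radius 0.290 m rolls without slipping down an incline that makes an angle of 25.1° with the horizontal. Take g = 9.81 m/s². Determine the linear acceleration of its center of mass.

Translation along the incline: Mg sinθ − f = Ma.
Rotation about the center: fR = Iα with I = MR². No-slip gives a = αR, so f = (I/R²)a = M a.
Substituting: Mg sinθ = (1 + 1.000)Ma, so a = g sinθ/(1 + 1.000) = (9.81) sin 25.1° / 2.000 = 2.081 m/s².

a ≈ 2.08 m/s²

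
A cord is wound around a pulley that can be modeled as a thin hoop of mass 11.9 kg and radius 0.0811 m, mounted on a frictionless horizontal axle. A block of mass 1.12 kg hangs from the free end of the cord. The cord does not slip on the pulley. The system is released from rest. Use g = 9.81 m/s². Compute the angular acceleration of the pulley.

α ≈ 10.4 rad/s²

I = MR² = (11.9)(0.0811)² = 0.07827 kg·m².
Block: mg − T = ma. Pulley: TR = Iα. No-slip: a = αR, so T = (I/R²)a = 11.90·a.
Then mg = (m + 11.90)a, so a = (1.12)(9.81)/(1.12 + 11.90) = 0.8439 m/s².
α = a/R = 0.8439/0.0811 = 10.41 rad/s².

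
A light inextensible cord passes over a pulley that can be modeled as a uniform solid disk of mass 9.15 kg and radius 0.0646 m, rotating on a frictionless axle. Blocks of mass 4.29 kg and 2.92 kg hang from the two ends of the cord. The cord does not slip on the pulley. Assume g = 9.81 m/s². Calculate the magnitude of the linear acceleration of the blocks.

I = ½MR² = (1/2)(9.15)(0.0646)² = 0.01909 kg·m².
Heavier block: m₁g − T₁ = m₁a. Lighter block: T₂ − m₂g = m₂a.
Pulley: (T₁ − T₂)R = Iα = I(a/R), so T₁ − T₂ = (I/R²)a = (1/2)M_p a = 4.575·a.
Adding the three: (m₁ − m₂)g = (m₁ + m₂ + 4.575)a, so a = (4.29 − 2.92)(9.81)/(4.29 + 2.92 + 4.575) = 1.140 m/s².

a ≈ 1.14 m/s²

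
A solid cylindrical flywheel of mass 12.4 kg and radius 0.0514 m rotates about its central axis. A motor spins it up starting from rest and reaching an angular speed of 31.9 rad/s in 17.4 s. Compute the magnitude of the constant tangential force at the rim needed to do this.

I = ½MR² = (1/2)(12.4)(0.0514)² = 0.01638 kg·m².
α = Δω/Δt = (31.9 − 0)/17.4 = 1.833 rad/s².
The required torque is τ = Iα = (0.01638)(1.833) = 0.03003 N·m.
A tangential force at the rim gives τ = FR, so F = τ/R = 0.03003/0.0514 = 0.5842 N.

F ≈ 0.584 N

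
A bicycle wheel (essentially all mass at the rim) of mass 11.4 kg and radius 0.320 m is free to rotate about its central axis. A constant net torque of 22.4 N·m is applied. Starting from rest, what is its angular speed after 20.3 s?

ω ≈ 390 rad/s

I = MR² = (11.4)(0.320)² = 1.167 kg·m².
α = τ/I = 22.4/1.167 = 19.19 rad/s².
ω = ω₀ + αt = 0 + (19.19)(20.3) = 389.5 rad/s.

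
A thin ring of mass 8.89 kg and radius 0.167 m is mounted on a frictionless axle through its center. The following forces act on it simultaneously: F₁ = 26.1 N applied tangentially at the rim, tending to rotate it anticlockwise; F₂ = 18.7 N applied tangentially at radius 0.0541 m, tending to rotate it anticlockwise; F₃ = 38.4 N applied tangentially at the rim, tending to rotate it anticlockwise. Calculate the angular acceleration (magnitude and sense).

I = MR² = (8.89)(0.167)² = 0.2479 kg·m².
Taking anticlockwise as positive: τ₁ = +(26.1)(0.167) = +4.359 N·m; τ₂ = +(18.7)(0.0541) = +1.012 N·m; τ₃ = +(38.4)(0.167) = +6.413 N·m.
Net torque τ = 11.78 N·m.
α = τ/I = 11.78/0.2479 = 47.53 rad/s².

α ≈ 47.5 rad/s², anticlockwise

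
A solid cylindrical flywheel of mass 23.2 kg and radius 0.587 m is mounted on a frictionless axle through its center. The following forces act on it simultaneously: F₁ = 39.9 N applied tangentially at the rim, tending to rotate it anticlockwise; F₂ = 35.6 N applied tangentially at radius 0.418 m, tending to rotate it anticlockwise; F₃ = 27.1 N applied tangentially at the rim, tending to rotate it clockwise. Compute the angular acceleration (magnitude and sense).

α ≈ 5.60 rad/s², anticlockwise

I = ½MR² = (1/2)(23.2)(0.587)² = 3.997 kg·m².
Taking anticlockwise as positive: τ₁ = +(39.9)(0.587) = +23.42 N·m; τ₂ = +(35.6)(0.418) = +14.88 N·m; τ₃ = −(27.1)(0.587) = −15.91 N·m.
Net torque τ = 22.39 N·m.
α = τ/I = 22.39/3.997 = 5.603 rad/s².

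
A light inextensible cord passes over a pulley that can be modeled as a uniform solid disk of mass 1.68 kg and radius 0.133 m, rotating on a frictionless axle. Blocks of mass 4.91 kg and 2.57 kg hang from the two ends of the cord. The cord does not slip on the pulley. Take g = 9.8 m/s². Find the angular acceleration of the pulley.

I = ½MR² = (1/2)(1.68)(0.133)² = 0.01486 kg·m².
Heavier block: m₁g − T₁ = m₁a. Lighter block: T₂ − m₂g = m₂a.
Pulley: (T₁ − T₂)R = Iα = I(a/R), so T₁ − T₂ = (I/R²)a = (1/2)M_p a = 0.8400·a.
Adding the three: (m₁ − m₂)g = (m₁ + m₂ + 0.8400)a, so a = (4.91 − 2.57)(9.8)/(4.91 + 2.57 + 0.8400) = 2.756 m/s².
α = a/R = 2.756/0.133 = 20.72 rad/s².

α ≈ 20.7 rad/s²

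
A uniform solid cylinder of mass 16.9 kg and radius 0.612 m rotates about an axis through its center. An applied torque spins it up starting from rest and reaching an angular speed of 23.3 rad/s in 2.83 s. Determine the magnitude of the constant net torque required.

I = ½MR² = (1/2)(16.9)(0.612)² = 3.165 kg·m².
α = Δω/Δt = (23.3 − 0)/2.83 = 8.233 rad/s².
τ = Iα = (3.165)(8.233) = 26.06 N·m.

τ ≈ 26.1 N·m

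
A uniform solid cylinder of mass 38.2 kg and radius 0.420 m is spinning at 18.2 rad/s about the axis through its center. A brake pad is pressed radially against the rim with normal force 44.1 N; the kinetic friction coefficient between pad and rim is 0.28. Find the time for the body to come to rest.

t ≈ 11.8 s

I = ½MR² = (1/2)(38.2)(0.420)² = 3.369 kg·m².
Friction force f = μN = (0.28)(44.1) = 12.35 N at the rim; torque magnitude τ = fR = 5.186 N·m, opposing ω.
|α| = τ/I = 5.186/3.369 = 1.539 rad/s² (deceleration).
0 = ω₀ − |α|t ⇒ t = ω₀/|α| = 18.2/1.539 = 11.82 s.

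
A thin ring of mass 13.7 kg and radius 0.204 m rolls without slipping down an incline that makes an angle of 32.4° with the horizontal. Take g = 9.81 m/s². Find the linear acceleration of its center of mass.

Translation along the incline: Mg sinθ − f = Ma.
Rotation about the center: fR = Iα with I = MR². No-slip gives a = αR, so f = (I/R²)a = M a.
Substituting: Mg sinθ = (1 + 1.000)Ma, so a = g sinθ/(1 + 1.000) = (9.81) sin 32.4° / 2.000 = 2.628 m/s².

a ≈ 2.63 m/s²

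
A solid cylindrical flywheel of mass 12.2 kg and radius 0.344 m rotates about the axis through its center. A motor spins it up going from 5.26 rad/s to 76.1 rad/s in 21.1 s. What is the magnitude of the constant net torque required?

I = ½MR² = (1/2)(12.2)(0.344)² = 0.7218 kg·m².
α = Δω/Δt = (76.1 − 5.26)/21.1 = 3.357 rad/s².
τ = Iα = (0.7218)(3.357) = 2.423 N·m.

τ ≈ 2.42 N·m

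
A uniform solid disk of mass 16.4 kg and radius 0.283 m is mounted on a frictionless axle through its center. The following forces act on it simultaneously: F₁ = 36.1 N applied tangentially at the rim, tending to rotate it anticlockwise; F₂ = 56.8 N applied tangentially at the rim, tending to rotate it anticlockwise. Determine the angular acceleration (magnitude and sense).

α ≈ 40.0 rad/s², anticlockwise

I = ½MR² = (1/2)(16.4)(0.283)² = 0.6567 kg·m².
Taking anticlockwise as positive: τ₁ = +(36.1)(0.283) = +10.22 N·m; τ₂ = +(56.8)(0.283) = +16.07 N·m.
Net torque τ = 26.29 N·m.
α = τ/I = 26.29/0.6567 = 40.03 rad/s².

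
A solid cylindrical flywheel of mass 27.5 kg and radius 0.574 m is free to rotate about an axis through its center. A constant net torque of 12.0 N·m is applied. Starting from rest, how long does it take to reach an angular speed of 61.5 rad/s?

I = ½MR² = (1/2)(27.5)(0.574)² = 4.530 kg·m².
α = τ/I = 12.0/4.530 = 2.649 rad/s².
ω = αt ⇒ t = ω/α = 61.5/2.649 = 23.22 s.

t ≈ 23.2 s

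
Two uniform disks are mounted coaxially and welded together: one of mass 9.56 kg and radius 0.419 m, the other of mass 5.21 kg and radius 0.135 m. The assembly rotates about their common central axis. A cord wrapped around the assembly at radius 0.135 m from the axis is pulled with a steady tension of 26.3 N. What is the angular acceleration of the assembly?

I = ½M₁R₁² + ½M₂R₂² = ½(9.56)(0.419)² + ½(5.21)(0.135)² = 0.8867 kg·m².
τ = F r = (26.3)(0.135) = 3.551 N·m.
α = τ/I = 3.551/0.8867 = 4.004 rad/s².

α ≈ 4.00 rad/s²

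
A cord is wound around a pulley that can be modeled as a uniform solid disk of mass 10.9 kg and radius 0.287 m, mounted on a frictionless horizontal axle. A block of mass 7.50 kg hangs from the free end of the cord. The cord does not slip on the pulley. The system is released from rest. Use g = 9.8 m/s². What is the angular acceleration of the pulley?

α ≈ 19.8 rad/s²

I = ½MR² = (1/2)(10.9)(0.287)² = 0.4489 kg·m².
Block: mg − T = ma. Pulley: TR = Iα. No-slip: a = αR, so T = (I/R²)a = 5.450·a.
Then mg = (m + 5.450)a, so a = (7.50)(9.8)/(7.50 + 5.450) = 5.676 m/s².
α = a/R = 5.676/0.287 = 19.78 rad/s².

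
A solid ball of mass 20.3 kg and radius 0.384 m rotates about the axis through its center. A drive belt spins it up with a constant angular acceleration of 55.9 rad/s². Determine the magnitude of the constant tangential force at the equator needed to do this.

I = (2/5)MR² = (2/5)(20.3)(0.384)² = 1.197 kg·m².
The required torque is τ = Iα = (1.197)(55.90) = 66.93 N·m.
A tangential force at the equator gives τ = FR, so F = τ/R = 66.93/0.384 = 174.3 N.

F ≈ 174 N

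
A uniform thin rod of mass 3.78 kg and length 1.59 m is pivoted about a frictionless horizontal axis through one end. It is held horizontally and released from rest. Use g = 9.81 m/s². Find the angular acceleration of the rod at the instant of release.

α ≈ 9.25 rad/s²

About the pivot, I = (1/3)ML² = (1/3)(3.78)(1.59)² = 3.185 kg·m².
The weight acts at the center, a distance L/2 = 0.7950 m from the pivot; τ = Mg(L/2) = 29.48 N·m.
α = τ/I = 29.48/3.185 = 9.255 rad/s².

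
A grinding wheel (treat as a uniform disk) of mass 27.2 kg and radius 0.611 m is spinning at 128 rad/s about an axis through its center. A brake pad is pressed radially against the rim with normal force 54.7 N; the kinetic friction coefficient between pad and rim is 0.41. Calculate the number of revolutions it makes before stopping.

I = ½MR² = (1/2)(27.2)(0.611)² = 5.077 kg·m².
Friction force f = μN = (0.41)(54.7) = 22.43 N at the rim; torque magnitude τ = fR = 13.70 N·m, opposing ω.
|α| = τ/I = 13.70/5.077 = 2.699 rad/s² (deceleration).
ω² = ω₀² − 2|α|θ with ω = 0 ⇒ θ = ω₀²/(2|α|) = 3035 rad = 483.1 rev.

≈ 483 revolutions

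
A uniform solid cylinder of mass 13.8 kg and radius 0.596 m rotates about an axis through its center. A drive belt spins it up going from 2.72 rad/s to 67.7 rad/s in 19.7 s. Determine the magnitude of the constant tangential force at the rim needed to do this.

F ≈ 13.6 N

I = ½MR² = (1/2)(13.8)(0.596)² = 2.451 kg·m².
α = Δω/Δt = (67.7 − 2.72)/19.7 = 3.298 rad/s².
The required torque is τ = Iα = (2.451)(3.298) = 8.085 N·m.
A tangential force at the rim gives τ = FR, so F = τ/R = 8.085/0.596 = 13.56 N.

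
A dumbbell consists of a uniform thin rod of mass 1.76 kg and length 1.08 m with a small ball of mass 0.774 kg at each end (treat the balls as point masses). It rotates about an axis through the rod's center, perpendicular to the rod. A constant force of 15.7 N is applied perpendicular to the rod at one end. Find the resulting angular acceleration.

I_rod = (1/12)ML² = (1/12)(1.76)(1.08)² = 0.1711 kg·m².
I_balls = 2·m·(L/2)² = 2(0.774)(0.5400)² = 0.4514 kg·m².
Total I = 0.6225 kg·m².
τ = F·(L/2) = (15.7)(0.540) = 8.478 N·m.
α = τ/I = 8.478/0.6225 = 13.62 rad/s².

α ≈ 13.6 rad/s²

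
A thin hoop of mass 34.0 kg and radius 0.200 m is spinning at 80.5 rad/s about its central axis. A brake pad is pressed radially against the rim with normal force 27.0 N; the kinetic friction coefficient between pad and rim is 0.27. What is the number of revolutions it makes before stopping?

≈ 481 revolutions

I = MR² = (34.0)(0.200)² = 1.360 kg·m².
Friction force f = μN = (0.27)(27.0) = 7.290 N at the rim; torque magnitude τ = fR = 1.458 N·m, opposing ω.
|α| = τ/I = 1.458/1.360 = 1.072 rad/s² (deceleration).
ω² = ω₀² − 2|α|θ with ω = 0 ⇒ θ = ω₀²/(2|α|) = 3022 rad = 481.0 rev.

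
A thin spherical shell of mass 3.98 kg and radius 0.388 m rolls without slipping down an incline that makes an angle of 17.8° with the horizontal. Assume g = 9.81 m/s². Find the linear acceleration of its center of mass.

Translation along the incline: Mg sinθ − f = Ma.
Rotation about the center: fR = Iα with I = (2/3)MR². No-slip gives a = αR, so f = (I/R²)a = (2/3)M a.
Substituting: Mg sinθ = (1 + 0.6667)Ma, so a = g sinθ/(1 + 0.6667) = (9.81) sin 17.8° / 1.667 = 1.799 m/s².

a ≈ 1.80 m/s²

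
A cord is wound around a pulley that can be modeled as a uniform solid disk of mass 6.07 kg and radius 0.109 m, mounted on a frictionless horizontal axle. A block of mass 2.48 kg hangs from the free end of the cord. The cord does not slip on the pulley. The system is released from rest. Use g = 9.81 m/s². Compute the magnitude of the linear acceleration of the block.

I = ½MR² = (1/2)(6.07)(0.109)² = 0.03606 kg·m².
Block: mg − T = ma. Pulley: TR = Iα. No-slip: a = αR, so T = (I/R²)a = 3.035·a.
Then mg = (m + 3.035)a, so a = (2.48)(9.81)/(2.48 + 3.035) = 4.411 m/s².

a ≈ 4.41 m/s²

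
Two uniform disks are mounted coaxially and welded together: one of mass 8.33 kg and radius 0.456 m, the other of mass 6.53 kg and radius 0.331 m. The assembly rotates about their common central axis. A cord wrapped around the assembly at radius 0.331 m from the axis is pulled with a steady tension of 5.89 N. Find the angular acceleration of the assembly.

α ≈ 1.59 rad/s²

I = ½M₁R₁² + ½M₂R₂² = ½(8.33)(0.456)² + ½(6.53)(0.331)² = 1.224 kg·m².
τ = F r = (5.89)(0.331) = 1.950 N·m.
α = τ/I = 1.950/1.224 = 1.593 rad/s².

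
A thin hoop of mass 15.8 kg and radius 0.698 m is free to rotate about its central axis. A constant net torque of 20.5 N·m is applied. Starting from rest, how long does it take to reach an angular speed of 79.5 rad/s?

I = MR² = (15.8)(0.698)² = 7.698 kg·m².
α = τ/I = 20.5/7.698 = 2.663 rad/s².
ω = αt ⇒ t = ω/α = 79.5/2.663 = 29.85 s.

t ≈ 29.9 s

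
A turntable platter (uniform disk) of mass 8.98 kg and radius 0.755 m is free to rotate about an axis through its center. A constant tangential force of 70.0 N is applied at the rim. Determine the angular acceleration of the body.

I = ½MR² = (1/2)(8.98)(0.755)² = 2.559 kg·m².
τ = F R = (70.0)(0.755) = 52.85 N·m.
Newton's second law for rotation, τ = Iα, gives α = τ/I = 52.85/2.559 = 20.65 rad/s².

α ≈ 20.6 rad/s²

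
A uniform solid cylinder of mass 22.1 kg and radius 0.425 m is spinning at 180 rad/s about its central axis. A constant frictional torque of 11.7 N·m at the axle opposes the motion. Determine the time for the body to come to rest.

t ≈ 30.7 s

I = ½MR² = (1/2)(22.1)(0.425)² = 1.996 kg·m².
The net torque has magnitude 11.7 N·m, opposing ω.
|α| = τ/I = 11.70/1.996 = 5.862 rad/s² (deceleration).
0 = ω₀ − |α|t ⇒ t = ω₀/|α| = 180/5.862 = 30.71 s.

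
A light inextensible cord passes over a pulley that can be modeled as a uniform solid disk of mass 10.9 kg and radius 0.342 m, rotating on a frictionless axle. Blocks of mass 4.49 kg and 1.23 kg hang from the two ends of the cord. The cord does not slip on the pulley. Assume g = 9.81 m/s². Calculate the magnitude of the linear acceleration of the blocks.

I = ½MR² = (1/2)(10.9)(0.342)² = 0.6375 kg·m².
Heavier block: m₁g − T₁ = m₁a. Lighter block: T₂ − m₂g = m₂a.
Pulley: (T₁ − T₂)R = Iα = I(a/R), so T₁ − T₂ = (I/R²)a = (1/2)M_p a = 5.450·a.
Adding the three: (m₁ − m₂)g = (m₁ + m₂ + 5.450)a, so a = (4.49 − 1.23)(9.81)/(4.49 + 1.23 + 5.450) = 2.863 m/s².

a ≈ 2.86 m/s²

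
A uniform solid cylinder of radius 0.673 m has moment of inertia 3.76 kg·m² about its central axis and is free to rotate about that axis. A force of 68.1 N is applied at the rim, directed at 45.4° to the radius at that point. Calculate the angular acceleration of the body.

Only the tangential component produces torque: τ = F R sinθ = (68.1)(0.673) sin 45.4° = 32.63 N·m.
From τ = Iα: α = 32.63/3.760 = 8.679 rad/s².

α ≈ 8.68 rad/s²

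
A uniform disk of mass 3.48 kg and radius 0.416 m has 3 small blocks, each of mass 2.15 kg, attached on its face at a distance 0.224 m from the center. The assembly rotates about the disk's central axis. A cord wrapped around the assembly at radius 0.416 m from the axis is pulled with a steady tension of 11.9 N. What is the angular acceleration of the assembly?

α ≈ 7.92 rad/s²

I_disk = ½MR² = ½(3.48)(0.416)² = 0.3011 kg·m².
I_blocks = 3·m·r² = 3(2.15)(0.224)² = 0.3236 kg·m².
Total I = 0.6248 kg·m².
τ = F r = (11.9)(0.416) = 4.950 N·m.
α = τ/I = 4.950/0.6248 = 7.924 rad/s².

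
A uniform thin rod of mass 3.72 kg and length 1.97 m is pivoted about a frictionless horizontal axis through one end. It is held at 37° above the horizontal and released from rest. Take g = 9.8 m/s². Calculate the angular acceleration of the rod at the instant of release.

About the pivot, I = (1/3)ML² = (1/3)(3.72)(1.97)² = 4.812 kg·m².
The weight acts at the center, a distance L/2 = 0.9850 m from the pivot; τ = Mg(L/2) cos 37° = 28.68 N·m.
α = τ/I = 28.68/4.812 = 5.959 rad/s².

α ≈ 5.96 rad/s²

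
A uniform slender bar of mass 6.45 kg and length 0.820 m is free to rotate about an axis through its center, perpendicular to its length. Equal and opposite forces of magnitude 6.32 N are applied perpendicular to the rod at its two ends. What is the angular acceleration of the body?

α ≈ 14.3 rad/s²

I = (1/12)ML² = (1/12)(6.45)(0.820)² = 0.3614 kg·m².
The couple gives τ = F·(L/2) + F·(L/2) = F L = (6.32)(0.820) = 5.182 N·m.
Newton's second law for rotation, τ = Iα, gives α = τ/I = 5.182/0.3614 = 14.34 rad/s².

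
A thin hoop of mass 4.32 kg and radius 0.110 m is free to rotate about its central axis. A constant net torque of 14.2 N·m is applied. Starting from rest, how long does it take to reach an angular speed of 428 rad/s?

t ≈ 1.58 s

I = MR² = (4.32)(0.110)² = 0.05227 kg·m².
α = τ/I = 14.2/0.05227 = 271.7 rad/s².
ω = αt ⇒ t = ω/α = 428/271.7 = 1.576 s.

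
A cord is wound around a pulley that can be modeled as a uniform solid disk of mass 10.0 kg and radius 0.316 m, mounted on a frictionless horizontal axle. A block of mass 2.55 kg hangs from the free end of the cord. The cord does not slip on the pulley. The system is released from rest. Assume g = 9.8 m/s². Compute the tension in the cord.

T ≈ 16.5 N

I = ½MR² = (1/2)(10.0)(0.316)² = 0.4993 kg·m².
Block: mg − T = ma. Pulley: TR = Iα. No-slip: a = αR, so T = (I/R²)a = 5.000·a.
Then mg = (m + 5.000)a, so a = (2.55)(9.8)/(2.55 + 5.000) = 3.310 m/s².
T = 5.000·a = 16.55 N.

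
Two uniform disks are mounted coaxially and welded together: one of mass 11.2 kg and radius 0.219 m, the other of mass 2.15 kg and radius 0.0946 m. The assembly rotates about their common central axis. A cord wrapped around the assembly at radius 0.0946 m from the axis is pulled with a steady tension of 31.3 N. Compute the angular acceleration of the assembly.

α ≈ 10.6 rad/s²

I = ½M₁R₁² + ½M₂R₂² = ½(11.2)(0.219)² + ½(2.15)(0.0946)² = 0.2782 kg·m².
τ = F r = (31.3)(0.0946) = 2.961 N·m.
α = τ/I = 2.961/0.2782 = 10.64 rad/s².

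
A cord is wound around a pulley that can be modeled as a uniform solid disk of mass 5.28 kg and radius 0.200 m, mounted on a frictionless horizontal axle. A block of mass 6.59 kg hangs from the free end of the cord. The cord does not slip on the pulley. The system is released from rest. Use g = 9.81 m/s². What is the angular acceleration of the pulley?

I = ½MR² = (1/2)(5.28)(0.200)² = 0.1056 kg·m².
Block: mg − T = ma. Pulley: TR = Iα. No-slip: a = αR, so T = (I/R²)a = 2.640·a.
Then mg = (m + 2.640)a, so a = (6.59)(9.81)/(6.59 + 2.640) = 7.004 m/s².
α = a/R = 7.004/0.200 = 35.02 rad/s².

α ≈ 35.0 rad/s²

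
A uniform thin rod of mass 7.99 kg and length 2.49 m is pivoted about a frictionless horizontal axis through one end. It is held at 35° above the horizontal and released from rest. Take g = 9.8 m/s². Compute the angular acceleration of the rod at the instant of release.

α ≈ 4.84 rad/s²

About the pivot, I = (1/3)ML² = (1/3)(7.99)(2.49)² = 16.51 kg·m².
The weight acts at the center, a distance L/2 = 1.245 m from the pivot; τ = Mg(L/2) cos 35° = 79.86 N·m.
α = τ/I = 79.86/16.51 = 4.836 rad/s².
(Equivalently α = (3g/(2L)) cos 35° = 4.836 rad/s².)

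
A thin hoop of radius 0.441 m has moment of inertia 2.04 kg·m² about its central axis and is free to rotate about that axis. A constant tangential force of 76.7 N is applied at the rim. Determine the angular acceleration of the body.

α ≈ 16.6 rad/s²

τ = F R = (76.7)(0.441) = 33.82 N·m.
Newton's second law for rotation, τ = Iα, gives α = τ/I = 33.82/2.040 = 16.58 rad/s².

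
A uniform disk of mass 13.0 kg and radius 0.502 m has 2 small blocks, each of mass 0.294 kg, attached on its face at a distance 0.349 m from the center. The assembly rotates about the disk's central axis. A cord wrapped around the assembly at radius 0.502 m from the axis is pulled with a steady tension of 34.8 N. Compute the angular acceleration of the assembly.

I_disk = ½MR² = ½(13.0)(0.502)² = 1.638 kg·m².
I_blocks = 2·m·r² = 2(0.294)(0.349)² = 0.07162 kg·m².
Total I = 1.710 kg·m².
τ = F r = (34.8)(0.502) = 17.47 N·m.
α = τ/I = 17.47/1.710 = 10.22 rad/s².

α ≈ 10.2 rad/s²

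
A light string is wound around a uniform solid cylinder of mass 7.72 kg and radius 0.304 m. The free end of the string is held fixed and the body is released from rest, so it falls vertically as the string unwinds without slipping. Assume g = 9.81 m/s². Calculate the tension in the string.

Translation: Mg − T = Ma. Rotation about the center: TR = Iα with I = ½MR².
With a = αR: T = (I/R²)a = (1/2)M a, so Mg = (1 + 0.5000)Ma.
a = g/(1 + 0.5000) = 9.81/1.500 = 6.540 m/s².
T = 0.5000·M·a = (0.5000)(7.72)(6.540) = 25.24 N.

T ≈ 25.2 N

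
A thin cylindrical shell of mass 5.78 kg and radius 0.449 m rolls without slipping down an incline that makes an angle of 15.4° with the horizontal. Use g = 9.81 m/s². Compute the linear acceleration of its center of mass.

a ≈ 1.30 m/s²

Translation along the incline: Mg sinθ − f = Ma.
Rotation about the center: fR = Iα with I = MR². No-slip gives a = αR, so f = (I/R²)a = M a.
Substituting: Mg sinθ = (1 + 1.000)Ma, so a = g sinθ/(1 + 1.000) = (9.81) sin 15.4° / 2.000 = 1.303 m/s².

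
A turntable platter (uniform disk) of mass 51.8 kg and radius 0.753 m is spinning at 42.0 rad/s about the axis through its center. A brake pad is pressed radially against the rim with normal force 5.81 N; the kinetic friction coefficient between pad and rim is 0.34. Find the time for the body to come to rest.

t ≈ 415 s

I = ½MR² = (1/2)(51.8)(0.753)² = 14.69 kg·m².
Friction force f = μN = (0.34)(5.81) = 1.975 N at the rim; torque magnitude τ = fR = 1.487 N·m, opposing ω.
|α| = τ/I = 1.487/14.69 = 0.1013 rad/s² (deceleration).
0 = ω₀ − |α|t ⇒ t = ω₀/|α| = 42.0/0.1013 = 414.7 s.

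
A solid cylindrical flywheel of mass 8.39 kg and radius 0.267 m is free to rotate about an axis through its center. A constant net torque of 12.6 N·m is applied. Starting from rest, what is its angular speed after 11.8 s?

I = ½MR² = (1/2)(8.39)(0.267)² = 0.2991 kg·m².
α = τ/I = 12.6/0.2991 = 42.13 rad/s².
ω = ω₀ + αt = 0 + (42.13)(11.8) = 497.2 rad/s.

ω ≈ 497 rad/s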